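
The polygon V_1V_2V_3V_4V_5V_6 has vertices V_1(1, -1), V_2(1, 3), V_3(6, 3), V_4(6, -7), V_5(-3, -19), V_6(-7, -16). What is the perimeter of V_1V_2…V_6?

56

|V_1V_2| = √((0)² + (4)²) = √16 = 4
|V_2V_3| = √((5)² + (0)²) = √25 = 5
|V_3V_4| = √((0)² + (-10)²) = √100 = 10
|V_4V_5| = √((-9)² + (-12)²) = √225 = 15
|V_5V_6| = √((-4)² + (3)²) = √25 = 5
|V_6V_1| = √((8)² + (15)²) = √289 = 17
Perimeter = 4 + 5 + 10 + 15 + 5 + 17 = 56.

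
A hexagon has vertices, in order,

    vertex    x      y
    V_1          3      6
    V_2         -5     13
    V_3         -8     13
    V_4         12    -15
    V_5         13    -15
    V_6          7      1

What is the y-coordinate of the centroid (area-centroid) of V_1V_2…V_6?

Apply the shoelace (surveyor's) formula. First the cross-terms c_i = x_i·y_{i+1} − x_{i+1}·y_i:
  69, 39, -36, 15, 118, 39  ⇒  2A = 244, A = 122.
Then Σ (y_i + y_{i+1})·c_i = 568, so ȳ = 568 / (6·122) = 142/183.

142/183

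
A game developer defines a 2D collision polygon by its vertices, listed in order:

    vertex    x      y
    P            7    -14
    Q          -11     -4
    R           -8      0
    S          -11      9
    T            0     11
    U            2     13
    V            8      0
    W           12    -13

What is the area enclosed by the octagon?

Σ = (-182) + (-32) + (-72) + (-121) + (-22) + (-104) + (-104) + (-77) = -714
Area = |Σ|/2 = 357.

357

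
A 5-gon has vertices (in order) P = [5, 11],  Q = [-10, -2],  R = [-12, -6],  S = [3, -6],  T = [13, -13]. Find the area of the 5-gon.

236.5

Apply the shoelace formula: 2A = Σ (x_i·y_{i+1} − x_{i+1}·y_i), indices taken mod 5.
Cross-terms: 100, 36, 90, 39, 208  ⇒  Σ = 473
Area = |Σ|/2 = 236.5.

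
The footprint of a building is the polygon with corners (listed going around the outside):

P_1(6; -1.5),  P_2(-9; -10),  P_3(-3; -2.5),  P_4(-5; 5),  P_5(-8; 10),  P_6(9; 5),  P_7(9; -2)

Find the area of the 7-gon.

Apply the shoelace (surveyor's) formula: 2A = Σ (x_i·y_{i+1} − x_{i+1}·y_i), indices taken mod 7.
Σ = (-73.5) + (-7.5) + (-27.5) + (-10) + (-130) + (-63) + (-1.5) = -313
Area = |Σ|/2 = 156.5.

156.5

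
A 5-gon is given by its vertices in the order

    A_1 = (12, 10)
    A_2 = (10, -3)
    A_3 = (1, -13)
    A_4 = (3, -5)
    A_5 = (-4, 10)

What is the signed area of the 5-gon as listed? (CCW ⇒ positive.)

-189.5

Apply Gauss's area formula: 2A = Σ (x_i·y_{i+1} − x_{i+1}·y_i), indices taken mod 5.
Σ = (-136) + (-127) + (34) + (10) + (-160) = -379
Signed area = Σ/2 = -189.5 (negative ⇒ clockwise traversal).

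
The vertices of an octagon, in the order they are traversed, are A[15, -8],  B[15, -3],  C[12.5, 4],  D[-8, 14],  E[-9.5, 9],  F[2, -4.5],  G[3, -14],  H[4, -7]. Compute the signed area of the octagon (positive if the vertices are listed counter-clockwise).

279.375

Σ = (75) + (97.5) + (207) + (61) + (24.75) + (-14.5) + (35) + (73) = 558.75
Signed area = Σ/2 = 279.375 (positive ⇒ counter-clockwise traversal).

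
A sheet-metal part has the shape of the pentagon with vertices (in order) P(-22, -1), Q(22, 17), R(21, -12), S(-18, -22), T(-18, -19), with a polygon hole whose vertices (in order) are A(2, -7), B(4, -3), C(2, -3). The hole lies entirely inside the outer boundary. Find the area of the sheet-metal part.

1048.5

Outer boundary:
Apply Gauss's area formula: 2A = Σ (x_i·y_{i+1} − x_{i+1}·y_i), indices taken mod 5.
Σ = (-352) + (-621) + (-678) + (-54) + (-400) = -2105
Area = |Σ|/2 = 1052.5.
Hole:
Apply the shoelace formula: 2A = Σ (x_i·y_{i+1} − x_{i+1}·y_i), indices taken mod 3.
Σ = (22) + (-6) + (-8) = 8
Area = |Σ|/2 = 4.
Net area = 1052.5 − 4 = 1048.5.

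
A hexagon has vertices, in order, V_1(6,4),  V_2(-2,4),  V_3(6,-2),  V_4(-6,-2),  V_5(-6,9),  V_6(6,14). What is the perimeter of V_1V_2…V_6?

64

|V_1V_2| = √((-8)² + (0)²) = √64 = 8
|V_2V_3| = √((8)² + (-6)²) = √100 = 10
|V_3V_4| = √((-12)² + (0)²) = √144 = 12
|V_4V_5| = √((0)² + (11)²) = √121 = 11
|V_5V_6| = √((12)² + (5)²) = √169 = 13
|V_6V_1| = √((0)² + (-10)²) = √100 = 10
Perimeter = 8 + 10 + 12 + 11 + 13 + 10 = 64.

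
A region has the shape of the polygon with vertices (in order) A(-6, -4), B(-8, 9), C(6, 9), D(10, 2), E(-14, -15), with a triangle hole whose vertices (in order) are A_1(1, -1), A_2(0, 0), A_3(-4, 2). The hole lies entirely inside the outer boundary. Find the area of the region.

222

Outer boundary:
Apply the surveyor's formula: 2A = Σ (x_i·y_{i+1} − x_{i+1}·y_i), indices taken mod 5.
A→B: (-6)(9) − (-8)(-4) = -86
B→C: (-8)(9) − (6)(9) = -126
C→D: (6)(2) − (10)(9) = -78
D→E: (10)(-15) − (-14)(2) = -122
E→A: (-14)(-4) − (-6)(-15) = -34
Σ = -446
Area = |Σ|/2 = 223.
Hole:
A_1→A_2: (1)(0) − (0)(-1) = 0
A_2→A_3: (0)(2) − (-4)(0) = 0
A_3→A_1: (-4)(-1) − (1)(2) = 2
Σ = 2
Area = |Σ|/2 = 1.
Net area = 223 − 1 = 222.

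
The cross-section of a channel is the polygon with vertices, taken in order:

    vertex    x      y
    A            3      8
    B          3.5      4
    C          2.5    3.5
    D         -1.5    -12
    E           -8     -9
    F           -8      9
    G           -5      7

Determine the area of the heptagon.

168.5

Apply Gauss's area formula: 2A = Σ (x_i·y_{i+1} − x_{i+1}·y_i), indices taken mod 7.
A→B: (3)(4) − (3.5)(8) = -16
B→C: (3.5)(3.5) − (2.5)(4) = 2.25
C→D: (2.5)(-12) − (-1.5)(3.5) = -24.75
D→E: (-1.5)(-9) − (-8)(-12) = -82.5
E→F: (-8)(9) − (-8)(-9) = -144
F→G: (-8)(7) − (-5)(9) = -11
G→A: (-5)(8) − (3)(7) = -61
Σ = -337
Area = |Σ|/2 = 168.5.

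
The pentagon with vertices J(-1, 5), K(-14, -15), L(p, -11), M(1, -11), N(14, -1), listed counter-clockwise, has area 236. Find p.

0

The doubled signed area Σ (x_i y_{i+1} − x_{i+1} y_i) is linear in p.
With p=0 it equals 472; the coefficient of p is 4 (from the two edges through L).
So 4·p + 472 = 2·236 = 472 ⇒ p = 0.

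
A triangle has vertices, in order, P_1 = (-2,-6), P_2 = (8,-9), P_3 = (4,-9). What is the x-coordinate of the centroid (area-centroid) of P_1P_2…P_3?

10/3

Apply Gauss's area formula. First the cross-terms c_i = x_i·y_{i+1} − x_{i+1}·y_i:
  66, -36, -42  ⇒  2A = -12, A = -6.
Then Σ (x_i + x_{i+1})·c_i = -120, so x̄ = -120 / (6·(-6)) = 10/3.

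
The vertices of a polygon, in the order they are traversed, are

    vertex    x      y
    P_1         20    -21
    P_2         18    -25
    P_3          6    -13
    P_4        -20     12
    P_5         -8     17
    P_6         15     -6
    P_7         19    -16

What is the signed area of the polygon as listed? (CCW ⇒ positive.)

-525

Apply the surveyor's formula: 2A = Σ (x_i·y_{i+1} − x_{i+1}·y_i), indices taken mod 7.
P_1→P_2: (20)(-25) − (18)(-21) = -122
P_2→P_3: (18)(-13) − (6)(-25) = -84
P_3→P_4: (6)(12) − (-20)(-13) = -188
P_4→P_5: (-20)(17) − (-8)(12) = -244
P_5→P_6: (-8)(-6) − (15)(17) = -207
P_6→P_7: (15)(-16) − (19)(-6) = -126
P_7→P_1: (19)(-21) − (20)(-16) = -79
Σ = -1050
Signed area = Σ/2 = -525 (negative ⇒ clockwise traversal).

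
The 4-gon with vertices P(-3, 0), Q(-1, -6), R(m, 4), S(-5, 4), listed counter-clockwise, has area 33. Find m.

The doubled signed area Σ (x_i y_{i+1} − x_{i+1} y_i) is linear in m.
With m=0 it equals 46; the coefficient of m is 10 (from the two edges through R).
So 10·m + 46 = 2·33 = 66 ⇒ m = 2.

2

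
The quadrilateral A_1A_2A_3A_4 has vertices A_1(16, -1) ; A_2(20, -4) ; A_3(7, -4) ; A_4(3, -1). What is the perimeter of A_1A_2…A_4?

36

|A_1A_2| = √((4)² + (-3)²) = √25 = 5
|A_2A_3| = √((-13)² + (0)²) = √169 = 13
|A_3A_4| = √((-4)² + (3)²) = √25 = 5
|A_4A_1| = √((13)² + (0)²) = √169 = 13
Perimeter = 5 + 13 + 5 + 13 = 36.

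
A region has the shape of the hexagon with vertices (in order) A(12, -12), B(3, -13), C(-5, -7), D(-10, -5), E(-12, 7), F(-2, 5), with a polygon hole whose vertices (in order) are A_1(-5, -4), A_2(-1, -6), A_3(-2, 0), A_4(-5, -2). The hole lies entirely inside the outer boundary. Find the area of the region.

217.5

Outer boundary:
A→B: (12)(-13) − (3)(-12) = -120
B→C: (3)(-7) − (-5)(-13) = -86
C→D: (-5)(-5) − (-10)(-7) = -45
D→E: (-10)(7) − (-12)(-5) = -130
E→F: (-12)(5) − (-2)(7) = -46
F→A: (-2)(-12) − (12)(5) = -36
Σ = -463
Area = |Σ|/2 = 231.5.
Hole:
A_1→A_2: (-5)(-6) − (-1)(-4) = 26
A_2→A_3: (-1)(0) − (-2)(-6) = -12
A_3→A_4: (-2)(-2) − (-5)(0) = 4
A_4→A_1: (-5)(-4) − (-5)(-2) = 10
Σ = 28
Area = |Σ|/2 = 14.
Net area = 231.5 − 14 = 217.5.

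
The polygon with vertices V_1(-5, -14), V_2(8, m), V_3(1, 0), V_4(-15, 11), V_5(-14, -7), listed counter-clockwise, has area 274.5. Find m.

-1

The doubled signed area Σ (x_i y_{i+1} − x_{i+1} y_i) is linear in m.
With m=0 it equals 543; the coefficient of m is -6 (from the two edges through V_2).
So -6·m + 543 = 2·274.5 = 549 ⇒ m = -1.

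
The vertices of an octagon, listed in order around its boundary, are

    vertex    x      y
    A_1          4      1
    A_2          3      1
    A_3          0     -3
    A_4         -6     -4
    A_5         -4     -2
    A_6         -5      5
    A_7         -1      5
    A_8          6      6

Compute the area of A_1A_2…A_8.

67

A_1→A_2: (4)(1) − (3)(1) = 1
A_2→A_3: (3)(-3) − (0)(1) = -9
A_3→A_4: (0)(-4) − (-6)(-3) = -18
A_4→A_5: (-6)(-2) − (-4)(-4) = -4
A_5→A_6: (-4)(5) − (-5)(-2) = -30
A_6→A_7: (-5)(5) − (-1)(5) = -20
A_7→A_8: (-1)(6) − (6)(5) = -36
A_8→A_1: (6)(1) − (4)(6) = -18
Σ = -134
Area = |Σ|/2 = 67.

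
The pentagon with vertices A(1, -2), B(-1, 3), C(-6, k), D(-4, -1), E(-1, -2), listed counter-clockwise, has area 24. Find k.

Write out the shoelace sum; only the two edges meeting at C involve k:
2·Area = [((-1)·k − (-6)·3) + ((-6)·(-1) − (-4)·k)] + 12
       = 3·k + 36 = 48
⇒ k = 4.

4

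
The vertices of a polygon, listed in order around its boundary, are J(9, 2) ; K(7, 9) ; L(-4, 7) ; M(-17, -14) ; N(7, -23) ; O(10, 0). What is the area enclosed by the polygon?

Apply the surveyor's formula: 2A = Σ (x_i·y_{i+1} − x_{i+1}·y_i), indices taken mod 6.
Cross-terms: 67, 85, 175, 489, 230, 20  ⇒  Σ = 1066
Area = |Σ|/2 = 533.

533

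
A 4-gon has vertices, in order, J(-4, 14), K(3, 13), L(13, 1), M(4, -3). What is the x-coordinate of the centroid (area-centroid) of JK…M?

Apply Gauss's area formula. First the cross-terms c_i = x_i·y_{i+1} − x_{i+1}·y_i:
  -94, -166, -43, 44  ⇒  2A = -259, A = -129.5.
Then Σ (x_i + x_{i+1})·c_i = -3293, so x̄ = -3293 / (6·(-129.5)) = 89/21.

89/21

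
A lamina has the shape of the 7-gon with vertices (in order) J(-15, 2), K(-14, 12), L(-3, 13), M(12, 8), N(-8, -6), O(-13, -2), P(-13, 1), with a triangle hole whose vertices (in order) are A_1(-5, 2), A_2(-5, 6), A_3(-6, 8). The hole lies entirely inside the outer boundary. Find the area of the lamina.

297

Outer boundary:
Apply Gauss's area formula: 2A = Σ (x_i·y_{i+1} − x_{i+1}·y_i), indices taken mod 7.
Cross-terms: -152, -146, -180, -8, -62, -39, -11  ⇒  Σ = -598
Area = |Σ|/2 = 299.
Hole:
Apply the shoelace formula: 2A = Σ (x_i·y_{i+1} − x_{i+1}·y_i), indices taken mod 3.
Σ = (-20) + (-4) + (28) = 4
Area = |Σ|/2 = 2.
Net area = 299 − 2 = 297.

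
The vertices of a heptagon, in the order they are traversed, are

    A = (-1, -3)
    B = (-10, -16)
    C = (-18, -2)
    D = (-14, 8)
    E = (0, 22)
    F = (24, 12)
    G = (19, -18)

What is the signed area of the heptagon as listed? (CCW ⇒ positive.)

-1012.5

Apply the surveyor's formula: 2A = Σ (x_i·y_{i+1} − x_{i+1}·y_i), indices taken mod 7.
Cross-terms: -14, -268, -172, -308, -528, -660, -75  ⇒  Σ = -2025
Signed area = Σ/2 = -1012.5 (negative ⇒ clockwise traversal).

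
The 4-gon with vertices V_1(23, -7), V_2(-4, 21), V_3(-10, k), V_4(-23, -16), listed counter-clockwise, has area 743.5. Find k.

The doubled signed area Σ (x_i y_{i+1} − x_{i+1} y_i) is linear in k.
With k=0 it equals 1354; the coefficient of k is 19 (from the two edges through V_3).
So 19·k + 1354 = 2·743.5 = 1487 ⇒ k = 7.

7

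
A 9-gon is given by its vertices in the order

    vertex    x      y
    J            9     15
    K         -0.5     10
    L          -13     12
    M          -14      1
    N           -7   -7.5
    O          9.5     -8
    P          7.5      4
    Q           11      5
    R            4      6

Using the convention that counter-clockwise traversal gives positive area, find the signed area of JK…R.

379.625

Apply the surveyor's formula: 2A = Σ (x_i·y_{i+1} − x_{i+1}·y_i), indices taken mod 9.
Σ = (97.5) + (124) + (155) + (112) + (127.25) + (98) + (-6.5) + (46) + (6) = 759.25
Signed area = Σ/2 = 379.625 (positive ⇒ counter-clockwise traversal).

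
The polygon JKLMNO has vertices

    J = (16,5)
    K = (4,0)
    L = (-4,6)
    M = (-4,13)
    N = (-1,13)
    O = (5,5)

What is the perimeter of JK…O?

|JK| = √((-12)² + (-5)²) = √169 = 13
|KL| = √((-8)² + (6)²) = √100 = 10
|LM| = √((0)² + (7)²) = √49 = 7
|MN| = √((3)² + (0)²) = √9 = 3
|NO| = √((6)² + (-8)²) = √100 = 10
|OJ| = √((11)² + (0)²) = √121 = 11
Perimeter = 13 + 10 + 7 + 3 + 10 + 11 = 54.

54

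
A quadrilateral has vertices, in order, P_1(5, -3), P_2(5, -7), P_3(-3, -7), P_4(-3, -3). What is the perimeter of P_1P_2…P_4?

|P_1P_2| = √((0)² + (-4)²) = √16 = 4
|P_2P_3| = √((-8)² + (0)²) = √64 = 8
|P_3P_4| = √((0)² + (4)²) = √16 = 4
|P_4P_1| = √((8)² + (0)²) = √64 = 8
Perimeter = 4 + 8 + 4 + 8 = 24.

24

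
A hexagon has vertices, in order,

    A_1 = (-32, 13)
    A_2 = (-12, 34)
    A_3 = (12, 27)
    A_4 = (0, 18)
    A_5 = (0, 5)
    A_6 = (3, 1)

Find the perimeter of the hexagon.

124

|A_1A_2| = √((20)² + (21)²) = √841 = 29
|A_2A_3| = √((24)² + (-7)²) = √625 = 25
|A_3A_4| = √((-12)² + (-9)²) = √225 = 15
|A_4A_5| = √((0)² + (-13)²) = √169 = 13
|A_5A_6| = √((3)² + (-4)²) = √25 = 5
|A_6A_1| = √((-35)² + (12)²) = √1369 = 37
Perimeter = 29 + 25 + 15 + 13 + 5 + 37 = 124.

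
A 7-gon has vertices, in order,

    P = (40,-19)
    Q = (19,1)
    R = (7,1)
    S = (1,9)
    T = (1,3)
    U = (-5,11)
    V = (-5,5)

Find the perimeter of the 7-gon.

|PQ| = √((-21)² + (20)²) = √841 = 29
|QR| = √((-12)² + (0)²) = √144 = 12
|RS| = √((-6)² + (8)²) = √100 = 10
|ST| = √((0)² + (-6)²) = √36 = 6
|TU| = √((-6)² + (8)²) = √100 = 10
|UV| = √((0)² + (-6)²) = √36 = 6
|VP| = √((45)² + (-24)²) = √2601 = 51
Perimeter = 29 + 12 + 10 + 6 + 10 + 6 + 51 = 124.

124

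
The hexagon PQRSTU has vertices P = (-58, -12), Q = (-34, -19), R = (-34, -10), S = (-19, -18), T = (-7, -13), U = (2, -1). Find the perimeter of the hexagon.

140

|PQ| = √((24)² + (-7)²) = √625 = 25
|QR| = √((0)² + (9)²) = √81 = 9
|RS| = √((15)² + (-8)²) = √289 = 17
|ST| = √((12)² + (5)²) = √169 = 13
|TU| = √((9)² + (12)²) = √225 = 15
|UP| = √((-60)² + (-11)²) = √3721 = 61
Perimeter = 25 + 9 + 17 + 13 + 15 + 61 = 140.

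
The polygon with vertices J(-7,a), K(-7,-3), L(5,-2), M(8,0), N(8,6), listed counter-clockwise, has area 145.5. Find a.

The doubled signed area Σ (x_i y_{i+1} − x_{i+1} y_i) is linear in a.
With a=0 it equals 156; the coefficient of a is 15 (from the two edges through J).
So 15·a + 156 = 2·145.5 = 291 ⇒ a = 9.

9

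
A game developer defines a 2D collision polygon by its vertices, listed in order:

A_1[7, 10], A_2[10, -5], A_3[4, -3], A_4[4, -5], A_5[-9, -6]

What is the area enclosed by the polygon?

Apply Gauss's area formula: 2A = Σ (x_i·y_{i+1} − x_{i+1}·y_i), indices taken mod 5.
Σ = (-135) + (-10) + (-8) + (-69) + (-48) = -270
Area = |Σ|/2 = 135.

135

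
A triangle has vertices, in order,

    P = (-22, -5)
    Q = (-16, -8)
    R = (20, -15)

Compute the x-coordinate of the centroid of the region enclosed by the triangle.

Apply the shoelace formula. First the cross-terms c_i = x_i·y_{i+1} − x_{i+1}·y_i:
  96, 400, -430  ⇒  2A = 66, A = 33.
Then Σ (x_i + x_{i+1})·c_i = -1188, so x̄ = -1188 / (6·33) = -6.

-6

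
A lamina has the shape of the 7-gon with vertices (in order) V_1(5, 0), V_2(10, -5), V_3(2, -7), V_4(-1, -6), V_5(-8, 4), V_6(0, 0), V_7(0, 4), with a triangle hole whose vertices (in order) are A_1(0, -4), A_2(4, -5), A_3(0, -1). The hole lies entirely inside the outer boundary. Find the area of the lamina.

Outer boundary:
Apply Gauss's area formula: 2A = Σ (x_i·y_{i+1} − x_{i+1}·y_i), indices taken mod 7.
Σ = (-25) + (-60) + (-19) + (-52) + (0) + (0) + (-20) = -176
Area = |Σ|/2 = 88.
Hole:
Apply the shoelace (surveyor's) formula: 2A = Σ (x_i·y_{i+1} − x_{i+1}·y_i), indices taken mod 3.
Cross-terms: 16, -4, 0  ⇒  Σ = 12
Area = |Σ|/2 = 6.
Net area = 88 − 6 = 82.

82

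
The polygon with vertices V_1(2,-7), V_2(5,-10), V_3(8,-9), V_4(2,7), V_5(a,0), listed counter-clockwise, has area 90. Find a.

Write out the shoelace sum; only the two edges meeting at V_5 involve a:
2·Area = [(2·0 − a·7) + (a·(-7) − 2·0)] + 124
       = -14·a + 124 = 180
⇒ a = -4.

-4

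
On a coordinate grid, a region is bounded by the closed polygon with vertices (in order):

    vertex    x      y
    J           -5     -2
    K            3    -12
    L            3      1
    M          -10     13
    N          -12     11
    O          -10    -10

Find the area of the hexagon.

200

Apply the shoelace formula: 2A = Σ (x_i·y_{i+1} − x_{i+1}·y_i), indices taken mod 6.
Σ = (66) + (39) + (49) + (46) + (230) + (-30) = 400
Area = |Σ|/2 = 200.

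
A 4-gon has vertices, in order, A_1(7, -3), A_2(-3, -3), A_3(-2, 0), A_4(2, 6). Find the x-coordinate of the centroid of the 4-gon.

Apply the shoelace (surveyor's) formula. First the cross-terms c_i = x_i·y_{i+1} − x_{i+1}·y_i:
  -30, -6, -12, -48  ⇒  2A = -96, A = -48.
Then Σ (x_i + x_{i+1})·c_i = -522, so x̄ = -522 / (6·(-48)) = 1.8125.

1.8125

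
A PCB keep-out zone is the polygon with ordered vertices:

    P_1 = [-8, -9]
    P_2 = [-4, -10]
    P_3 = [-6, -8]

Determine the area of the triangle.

3

Σ = (44) + (-28) + (-10) = 6
Area = |Σ|/2 = 3.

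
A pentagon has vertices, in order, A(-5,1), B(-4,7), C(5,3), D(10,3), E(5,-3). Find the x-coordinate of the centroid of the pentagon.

Apply the shoelace formula. First the cross-terms c_i = x_i·y_{i+1} − x_{i+1}·y_i:
  -31, -47, -15, -45, -10  ⇒  2A = -148, A = -74.
Then Σ (x_i + x_{i+1})·c_i = -668, so x̄ = -668 / (6·(-74)) = 167/111.

167/111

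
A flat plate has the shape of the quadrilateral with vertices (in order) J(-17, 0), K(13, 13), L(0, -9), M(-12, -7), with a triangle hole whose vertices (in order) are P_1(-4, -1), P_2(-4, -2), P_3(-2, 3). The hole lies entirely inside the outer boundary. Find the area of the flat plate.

281.5

Outer boundary:
Apply the shoelace (surveyor's) formula: 2A = Σ (x_i·y_{i+1} − x_{i+1}·y_i), indices taken mod 4.
Σ = (-221) + (-117) + (-108) + (-119) = -565
Area = |Σ|/2 = 282.5.
Hole:
Apply the surveyor's formula: 2A = Σ (x_i·y_{i+1} − x_{i+1}·y_i), indices taken mod 3.
Cross-terms: 4, -16, 14  ⇒  Σ = 2
Area = |Σ|/2 = 1.
Net area = 282.5 − 1 = 281.5.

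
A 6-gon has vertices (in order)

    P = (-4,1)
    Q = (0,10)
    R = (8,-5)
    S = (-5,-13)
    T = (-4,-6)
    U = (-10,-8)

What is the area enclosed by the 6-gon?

170.5

Apply the shoelace formula: 2A = Σ (x_i·y_{i+1} − x_{i+1}·y_i), indices taken mod 6.
Σ = (-40) + (-80) + (-129) + (-22) + (-28) + (-42) = -341
Area = |Σ|/2 = 170.5.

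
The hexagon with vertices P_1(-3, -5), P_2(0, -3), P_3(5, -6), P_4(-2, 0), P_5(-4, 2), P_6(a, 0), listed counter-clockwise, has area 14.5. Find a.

-3

The doubled signed area Σ (x_i y_{i+1} − x_{i+1} y_i) is linear in a.
With a=0 it equals 8; the coefficient of a is -7 (from the two edges through P_6).
So -7·a + 8 = 2·14.5 = 29 ⇒ a = -3.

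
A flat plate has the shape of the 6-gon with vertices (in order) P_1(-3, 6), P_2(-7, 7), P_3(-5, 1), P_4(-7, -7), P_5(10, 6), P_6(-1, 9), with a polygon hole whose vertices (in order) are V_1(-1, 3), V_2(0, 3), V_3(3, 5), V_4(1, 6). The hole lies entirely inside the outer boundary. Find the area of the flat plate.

Outer boundary:
Apply the shoelace formula: 2A = Σ (x_i·y_{i+1} − x_{i+1}·y_i), indices taken mod 6.
P_1→P_2: (-3)(7) − (-7)(6) = 21
P_2→P_3: (-7)(1) − (-5)(7) = 28
P_3→P_4: (-5)(-7) − (-7)(1) = 42
P_4→P_5: (-7)(6) − (10)(-7) = 28
P_5→P_6: (10)(9) − (-1)(6) = 96
P_6→P_1: (-1)(6) − (-3)(9) = 21
Σ = 236
Area = |Σ|/2 = 118.
Hole:
V_1→V_2: (-1)(3) − (0)(3) = -3
V_2→V_3: (0)(5) − (3)(3) = -9
V_3→V_4: (3)(6) − (1)(5) = 13
V_4→V_1: (1)(3) − (-1)(6) = 9
Σ = 10
Area = |Σ|/2 = 5.
Net area = 118 − 5 = 113.

113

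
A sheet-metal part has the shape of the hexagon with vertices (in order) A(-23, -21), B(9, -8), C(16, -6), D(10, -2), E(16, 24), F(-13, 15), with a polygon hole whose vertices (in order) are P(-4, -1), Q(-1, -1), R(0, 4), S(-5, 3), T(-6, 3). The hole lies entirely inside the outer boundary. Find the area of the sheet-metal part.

Outer boundary:
Apply Gauss's area formula: 2A = Σ (x_i·y_{i+1} − x_{i+1}·y_i), indices taken mod 6.
A→B: (-23)(-8) − (9)(-21) = 373
B→C: (9)(-6) − (16)(-8) = 74
C→D: (16)(-2) − (10)(-6) = 28
D→E: (10)(24) − (16)(-2) = 272
E→F: (16)(15) − (-13)(24) = 552
F→A: (-13)(-21) − (-23)(15) = 618
Σ = 1917
Area = |Σ|/2 = 958.5.
Hole:
Apply the surveyor's formula: 2A = Σ (x_i·y_{i+1} − x_{i+1}·y_i), indices taken mod 5.
Σ = (3) + (-4) + (20) + (3) + (18) = 40
Area = |Σ|/2 = 20.
Net area = 958.5 − 20 = 938.5.

938.5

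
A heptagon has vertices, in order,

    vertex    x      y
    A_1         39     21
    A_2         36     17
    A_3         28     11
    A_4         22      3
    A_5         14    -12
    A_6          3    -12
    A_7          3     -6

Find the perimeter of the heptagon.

|A_1A_2| = √((-3)² + (-4)²) = √25 = 5
|A_2A_3| = √((-8)² + (-6)²) = √100 = 10
|A_3A_4| = √((-6)² + (-8)²) = √100 = 10
|A_4A_5| = √((-8)² + (-15)²) = √289 = 17
|A_5A_6| = √((-11)² + (0)²) = √121 = 11
|A_6A_7| = √((0)² + (6)²) = √36 = 6
|A_7A_1| = √((36)² + (27)²) = √2025 = 45
Perimeter = 5 + 10 + 10 + 17 + 11 + 6 + 45 = 104.

104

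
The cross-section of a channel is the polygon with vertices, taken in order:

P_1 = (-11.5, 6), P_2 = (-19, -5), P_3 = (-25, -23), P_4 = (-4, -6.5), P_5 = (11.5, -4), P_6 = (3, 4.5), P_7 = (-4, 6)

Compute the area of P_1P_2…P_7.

Apply the shoelace (surveyor's) formula: 2A = Σ (x_i·y_{i+1} − x_{i+1}·y_i), indices taken mod 7.
Cross-terms: 171.5, 312, 70.5, 90.75, 63.75, 36, 45  ⇒  Σ = 789.5
Area = |Σ|/2 = 394.75.

394.75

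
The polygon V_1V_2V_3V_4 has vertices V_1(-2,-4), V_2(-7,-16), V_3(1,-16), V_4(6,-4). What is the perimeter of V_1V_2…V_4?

42

|V_1V_2| = √((-5)² + (-12)²) = √169 = 13
|V_2V_3| = √((8)² + (0)²) = √64 = 8
|V_3V_4| = √((5)² + (12)²) = √169 = 13
|V_4V_1| = √((-8)² + (0)²) = √64 = 8
Perimeter = 13 + 8 + 13 + 8 = 42.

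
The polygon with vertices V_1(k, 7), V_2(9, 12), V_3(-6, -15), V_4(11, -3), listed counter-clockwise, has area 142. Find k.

10

The doubled signed area Σ (x_i y_{i+1} − x_{i+1} y_i) is linear in k.
With k=0 it equals 134; the coefficient of k is 15 (from the two edges through V_1).
So 15·k + 134 = 2·142 = 284 ⇒ k = 10.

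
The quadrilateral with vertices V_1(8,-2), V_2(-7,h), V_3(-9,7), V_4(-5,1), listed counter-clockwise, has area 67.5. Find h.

Write out the shoelace sum; only the two edges meeting at V_2 involve h:
2·Area = [(8·h − (-7)·(-2)) + ((-7)·7 − (-9)·h)] + 28
       = 17·h + -35 = 135
⇒ h = 10.

10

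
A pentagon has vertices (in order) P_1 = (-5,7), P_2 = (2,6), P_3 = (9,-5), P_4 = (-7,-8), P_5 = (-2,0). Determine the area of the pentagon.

122.5

Apply Gauss's area formula: 2A = Σ (x_i·y_{i+1} − x_{i+1}·y_i), indices taken mod 5.
Cross-terms: -44, -64, -107, -16, -14  ⇒  Σ = -245
Area = |Σ|/2 = 122.5.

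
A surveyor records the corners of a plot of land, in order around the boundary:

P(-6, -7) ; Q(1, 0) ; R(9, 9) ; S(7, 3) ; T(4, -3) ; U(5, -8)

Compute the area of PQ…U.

Σ = (7) + (9) + (-36) + (-33) + (-17) + (-83) = -153
Area = |Σ|/2 = 76.5.

76.5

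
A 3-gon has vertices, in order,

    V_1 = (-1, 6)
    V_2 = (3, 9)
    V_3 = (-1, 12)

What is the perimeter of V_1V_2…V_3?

|V_1V_2| = √((4)² + (3)²) = √25 = 5
|V_2V_3| = √((-4)² + (3)²) = √25 = 5
|V_3V_1| = √((0)² + (-6)²) = √36 = 6
Perimeter = 5 + 5 + 6 = 16.

16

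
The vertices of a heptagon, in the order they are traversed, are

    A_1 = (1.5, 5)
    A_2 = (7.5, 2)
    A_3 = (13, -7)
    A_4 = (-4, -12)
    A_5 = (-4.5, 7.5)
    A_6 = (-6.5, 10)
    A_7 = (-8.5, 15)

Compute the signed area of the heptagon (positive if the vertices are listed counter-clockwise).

Apply the shoelace formula: 2A = Σ (x_i·y_{i+1} − x_{i+1}·y_i), indices taken mod 7.
A_1→A_2: (1.5)(2) − (7.5)(5) = -34.5
A_2→A_3: (7.5)(-7) − (13)(2) = -78.5
A_3→A_4: (13)(-12) − (-4)(-7) = -184
A_4→A_5: (-4)(7.5) − (-4.5)(-12) = -84
A_5→A_6: (-4.5)(10) − (-6.5)(7.5) = 3.75
A_6→A_7: (-6.5)(15) − (-8.5)(10) = -12.5
A_7→A_1: (-8.5)(5) − (1.5)(15) = -65
Σ = -454.75
Signed area = Σ/2 = -227.375 (negative ⇒ clockwise traversal).

-227.375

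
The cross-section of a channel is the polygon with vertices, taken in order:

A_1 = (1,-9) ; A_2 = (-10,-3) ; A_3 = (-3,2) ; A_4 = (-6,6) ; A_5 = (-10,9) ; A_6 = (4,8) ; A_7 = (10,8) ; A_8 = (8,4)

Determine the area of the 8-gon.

Σ = (-93) + (-29) + (-6) + (6) + (-116) + (-48) + (-24) + (-76) = -386
Area = |Σ|/2 = 193.

193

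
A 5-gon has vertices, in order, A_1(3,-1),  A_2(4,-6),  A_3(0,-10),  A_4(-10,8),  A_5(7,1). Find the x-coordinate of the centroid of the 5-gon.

Apply the surveyor's formula. First the cross-terms c_i = x_i·y_{i+1} − x_{i+1}·y_i:
  -14, -40, -100, -66, -10  ⇒  2A = -230, A = -115.
Then Σ (x_i + x_{i+1})·c_i = 840, so x̄ = 840 / (6·(-115)) = -28/23.

-28/23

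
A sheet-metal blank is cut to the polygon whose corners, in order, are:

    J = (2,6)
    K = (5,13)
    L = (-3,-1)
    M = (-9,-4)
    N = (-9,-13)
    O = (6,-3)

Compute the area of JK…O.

130.5

Apply the shoelace (surveyor's) formula: 2A = Σ (x_i·y_{i+1} − x_{i+1}·y_i), indices taken mod 6.
J→K: (2)(13) − (5)(6) = -4
K→L: (5)(-1) − (-3)(13) = 34
L→M: (-3)(-4) − (-9)(-1) = 3
M→N: (-9)(-13) − (-9)(-4) = 81
N→O: (-9)(-3) − (6)(-13) = 105
O→J: (6)(6) − (2)(-3) = 42
Σ = 261
Area = |Σ|/2 = 130.5.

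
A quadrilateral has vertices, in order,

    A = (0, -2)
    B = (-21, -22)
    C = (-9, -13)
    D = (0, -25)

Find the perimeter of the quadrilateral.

|AB| = √((-21)² + (-20)²) = √841 = 29
|BC| = √((12)² + (9)²) = √225 = 15
|CD| = √((9)² + (-12)²) = √225 = 15
|DA| = √((0)² + (23)²) = √529 = 23
Perimeter = 29 + 15 + 15 + 23 = 82.

82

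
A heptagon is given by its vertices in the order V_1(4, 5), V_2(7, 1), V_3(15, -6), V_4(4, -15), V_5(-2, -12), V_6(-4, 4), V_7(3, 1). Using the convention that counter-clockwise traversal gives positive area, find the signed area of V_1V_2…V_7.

-214

V_1→V_2: (4)(1) − (7)(5) = -31
V_2→V_3: (7)(-6) − (15)(1) = -57
V_3→V_4: (15)(-15) − (4)(-6) = -201
V_4→V_5: (4)(-12) − (-2)(-15) = -78
V_5→V_6: (-2)(4) − (-4)(-12) = -56
V_6→V_7: (-4)(1) − (3)(4) = -16
V_7→V_1: (3)(5) − (4)(1) = 11
Σ = -428
Signed area = Σ/2 = -214 (negative ⇒ clockwise traversal).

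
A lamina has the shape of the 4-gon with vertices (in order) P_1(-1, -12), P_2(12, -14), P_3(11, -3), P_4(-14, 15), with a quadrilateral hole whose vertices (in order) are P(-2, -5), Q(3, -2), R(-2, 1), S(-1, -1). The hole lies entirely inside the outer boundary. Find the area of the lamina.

279

Outer boundary:
Apply Gauss's area formula: 2A = Σ (x_i·y_{i+1} − x_{i+1}·y_i), indices taken mod 4.
Cross-terms: 158, 118, 123, 183  ⇒  Σ = 582
Area = |Σ|/2 = 291.
Hole:
Σ = (19) + (-1) + (3) + (3) = 24
Area = |Σ|/2 = 12.
Net area = 291 − 12 = 279.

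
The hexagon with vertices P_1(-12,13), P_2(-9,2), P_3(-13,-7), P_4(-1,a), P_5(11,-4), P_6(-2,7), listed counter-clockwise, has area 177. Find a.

The doubled signed area Σ (x_i y_{i+1} − x_{i+1} y_i) is linear in a.
With a=0 it equals 306; the coefficient of a is -24 (from the two edges through P_4).
So -24·a + 306 = 2·177 = 354 ⇒ a = -2.

-2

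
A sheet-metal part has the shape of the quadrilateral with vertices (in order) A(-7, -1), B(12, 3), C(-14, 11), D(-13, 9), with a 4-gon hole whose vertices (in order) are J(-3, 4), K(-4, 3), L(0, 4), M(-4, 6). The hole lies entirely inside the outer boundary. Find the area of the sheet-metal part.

124.5

Outer boundary:
Σ = (-9) + (174) + (17) + (76) = 258
Area = |Σ|/2 = 129.
Hole:
Apply the shoelace (surveyor's) formula: 2A = Σ (x_i·y_{i+1} − x_{i+1}·y_i), indices taken mod 4.
Σ = (7) + (-16) + (16) + (2) = 9
Area = |Σ|/2 = 4.5.
Net area = 129 − 4.5 = 124.5.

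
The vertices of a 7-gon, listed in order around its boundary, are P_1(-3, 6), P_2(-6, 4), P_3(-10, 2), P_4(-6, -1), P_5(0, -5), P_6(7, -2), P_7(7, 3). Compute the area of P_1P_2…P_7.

112.5

Apply Gauss's area formula: 2A = Σ (x_i·y_{i+1} − x_{i+1}·y_i), indices taken mod 7.
P_1→P_2: (-3)(4) − (-6)(6) = 24
P_2→P_3: (-6)(2) − (-10)(4) = 28
P_3→P_4: (-10)(-1) − (-6)(2) = 22
P_4→P_5: (-6)(-5) − (0)(-1) = 30
P_5→P_6: (0)(-2) − (7)(-5) = 35
P_6→P_7: (7)(3) − (7)(-2) = 35
P_7→P_1: (7)(6) − (-3)(3) = 51
Σ = 225
Area = |Σ|/2 = 112.5.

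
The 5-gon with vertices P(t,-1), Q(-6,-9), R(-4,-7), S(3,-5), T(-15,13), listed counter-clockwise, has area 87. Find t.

The doubled signed area Σ (x_i y_{i+1} − x_{i+1} y_i) is linear in t.
With t=0 it equals 20; the coefficient of t is -22 (from the two edges through P).
So -22·t + 20 = 2·87 = 174 ⇒ t = -7.

-7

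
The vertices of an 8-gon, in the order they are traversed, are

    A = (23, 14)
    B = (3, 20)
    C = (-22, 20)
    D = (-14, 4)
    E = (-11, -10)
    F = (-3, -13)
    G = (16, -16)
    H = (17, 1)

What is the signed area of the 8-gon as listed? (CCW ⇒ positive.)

Apply the shoelace formula: 2A = Σ (x_i·y_{i+1} − x_{i+1}·y_i), indices taken mod 8.
Cross-terms: 418, 500, 192, 184, 113, 256, 288, 215  ⇒  Σ = 2166
Signed area = Σ/2 = 1083 (positive ⇒ counter-clockwise traversal).

1083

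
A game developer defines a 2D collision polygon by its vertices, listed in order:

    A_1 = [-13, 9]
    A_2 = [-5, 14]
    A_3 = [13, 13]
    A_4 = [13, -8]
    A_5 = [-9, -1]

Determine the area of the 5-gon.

Cross-terms: -137, -247, -273, -85, -94  ⇒  Σ = -836
Area = |Σ|/2 = 418.

418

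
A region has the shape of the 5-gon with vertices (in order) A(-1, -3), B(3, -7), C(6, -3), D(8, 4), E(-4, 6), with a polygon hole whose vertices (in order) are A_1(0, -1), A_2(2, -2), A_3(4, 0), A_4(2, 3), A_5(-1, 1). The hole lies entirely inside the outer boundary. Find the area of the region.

Outer boundary:
Apply the shoelace (surveyor's) formula: 2A = Σ (x_i·y_{i+1} − x_{i+1}·y_i), indices taken mod 5.
A→B: (-1)(-7) − (3)(-3) = 16
B→C: (3)(-3) − (6)(-7) = 33
C→D: (6)(4) − (8)(-3) = 48
D→E: (8)(6) − (-4)(4) = 64
E→A: (-4)(-3) − (-1)(6) = 18
Σ = 179
Area = |Σ|/2 = 89.5.
Hole:
Apply the shoelace formula: 2A = Σ (x_i·y_{i+1} − x_{i+1}·y_i), indices taken mod 5.
A_1→A_2: (0)(-2) − (2)(-1) = 2
A_2→A_3: (2)(0) − (4)(-2) = 8
A_3→A_4: (4)(3) − (2)(0) = 12
A_4→A_5: (2)(1) − (-1)(3) = 5
A_5→A_1: (-1)(-1) − (0)(1) = 1
Σ = 28
Area = |Σ|/2 = 14.
Net area = 89.5 − 14 = 75.5.

75.5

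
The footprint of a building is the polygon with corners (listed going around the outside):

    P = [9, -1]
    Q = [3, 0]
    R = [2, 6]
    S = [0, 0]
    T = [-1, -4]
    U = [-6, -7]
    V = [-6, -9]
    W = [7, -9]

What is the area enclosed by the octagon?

103.5

Cross-terms: 3, 18, 0, 0, -17, 12, 117, 74  ⇒  Σ = 207
Area = |Σ|/2 = 103.5.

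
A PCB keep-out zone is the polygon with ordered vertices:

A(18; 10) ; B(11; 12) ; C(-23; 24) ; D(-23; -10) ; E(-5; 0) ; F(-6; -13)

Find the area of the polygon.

808.5

Apply the surveyor's formula: 2A = Σ (x_i·y_{i+1} − x_{i+1}·y_i), indices taken mod 6.
Σ = (106) + (540) + (782) + (-50) + (65) + (174) = 1617
Area = |Σ|/2 = 808.5.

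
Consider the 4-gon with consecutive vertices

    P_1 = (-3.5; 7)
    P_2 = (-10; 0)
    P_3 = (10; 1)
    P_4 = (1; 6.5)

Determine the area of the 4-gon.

76.875

Σ = (70) + (-10) + (64) + (29.75) = 153.75
Area = |Σ|/2 = 76.875.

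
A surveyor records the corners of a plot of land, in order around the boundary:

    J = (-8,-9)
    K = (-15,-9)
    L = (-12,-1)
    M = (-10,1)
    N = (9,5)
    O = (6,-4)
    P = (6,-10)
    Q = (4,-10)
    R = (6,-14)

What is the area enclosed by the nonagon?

Cross-terms: -63, -93, -22, -59, -66, -36, -20, 4, -166  ⇒  Σ = -521
Area = |Σ|/2 = 260.5.

260.5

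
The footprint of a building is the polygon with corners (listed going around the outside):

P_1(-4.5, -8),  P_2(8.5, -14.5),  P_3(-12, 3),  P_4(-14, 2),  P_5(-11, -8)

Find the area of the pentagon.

Apply Gauss's area formula: 2A = Σ (x_i·y_{i+1} − x_{i+1}·y_i), indices taken mod 5.
Σ = (133.25) + (-148.5) + (18) + (134) + (52) = 188.75
Area = |Σ|/2 = 94.375.

94.375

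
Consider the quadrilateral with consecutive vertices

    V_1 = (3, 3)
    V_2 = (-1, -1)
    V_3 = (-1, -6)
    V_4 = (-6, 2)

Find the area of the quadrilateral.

Σ = (0) + (5) + (-38) + (-24) = -57
Area = |Σ|/2 = 28.5.

28.5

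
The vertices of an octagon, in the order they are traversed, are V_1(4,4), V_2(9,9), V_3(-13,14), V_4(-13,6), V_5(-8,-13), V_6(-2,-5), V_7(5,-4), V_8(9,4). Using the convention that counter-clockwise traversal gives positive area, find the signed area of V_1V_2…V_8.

Apply Gauss's area formula: 2A = Σ (x_i·y_{i+1} − x_{i+1}·y_i), indices taken mod 8.
Σ = (0) + (243) + (104) + (217) + (14) + (33) + (56) + (20) = 687
Signed area = Σ/2 = 343.5 (positive ⇒ counter-clockwise traversal).

343.5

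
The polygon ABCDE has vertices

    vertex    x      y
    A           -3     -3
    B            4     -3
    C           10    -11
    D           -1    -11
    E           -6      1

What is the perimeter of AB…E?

46

|AB| = √((7)² + (0)²) = √49 = 7
|BC| = √((6)² + (-8)²) = √100 = 10
|CD| = √((-11)² + (0)²) = √121 = 11
|DE| = √((-5)² + (12)²) = √169 = 13
|EA| = √((3)² + (-4)²) = √25 = 5
Perimeter = 7 + 10 + 11 + 13 + 5 = 46.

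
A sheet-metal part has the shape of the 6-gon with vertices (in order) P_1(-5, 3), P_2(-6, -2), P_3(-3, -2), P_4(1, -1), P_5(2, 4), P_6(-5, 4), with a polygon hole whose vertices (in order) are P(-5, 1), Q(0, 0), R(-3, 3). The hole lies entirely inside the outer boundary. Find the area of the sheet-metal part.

Outer boundary:
Σ = (28) + (6) + (5) + (6) + (28) + (5) = 78
Area = |Σ|/2 = 39.
Hole:
Apply the shoelace (surveyor's) formula: 2A = Σ (x_i·y_{i+1} − x_{i+1}·y_i), indices taken mod 3.
Cross-terms: 0, 0, 12  ⇒  Σ = 12
Area = |Σ|/2 = 6.
Net area = 39 − 6 = 33.

33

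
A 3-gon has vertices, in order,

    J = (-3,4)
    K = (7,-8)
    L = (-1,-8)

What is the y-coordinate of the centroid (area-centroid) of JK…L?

-4

Apply the shoelace (surveyor's) formula. First the cross-terms c_i = x_i·y_{i+1} − x_{i+1}·y_i:
  -4, -64, -28  ⇒  2A = -96, A = -48.
Then Σ (y_i + y_{i+1})·c_i = 1152, so ȳ = 1152 / (6·(-48)) = -4.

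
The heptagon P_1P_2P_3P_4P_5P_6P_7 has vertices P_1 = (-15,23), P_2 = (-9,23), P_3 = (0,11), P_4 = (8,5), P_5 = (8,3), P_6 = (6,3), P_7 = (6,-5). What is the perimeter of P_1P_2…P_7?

78

|P_1P_2| = √((6)² + (0)²) = √36 = 6
|P_2P_3| = √((9)² + (-12)²) = √225 = 15
|P_3P_4| = √((8)² + (-6)²) = √100 = 10
|P_4P_5| = √((0)² + (-2)²) = √4 = 2
|P_5P_6| = √((-2)² + (0)²) = √4 = 2
|P_6P_7| = √((0)² + (-8)²) = √64 = 8
|P_7P_1| = √((-21)² + (28)²) = √1225 = 35
Perimeter = 6 + 15 + 10 + 2 + 2 + 8 + 35 = 78.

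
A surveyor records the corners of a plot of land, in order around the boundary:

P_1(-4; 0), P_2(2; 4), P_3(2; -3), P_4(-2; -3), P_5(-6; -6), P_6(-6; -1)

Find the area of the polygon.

41

Apply the shoelace (surveyor's) formula: 2A = Σ (x_i·y_{i+1} − x_{i+1}·y_i), indices taken mod 6.
Σ = (-16) + (-14) + (-12) + (-6) + (-30) + (-4) = -82
Area = |Σ|/2 = 41.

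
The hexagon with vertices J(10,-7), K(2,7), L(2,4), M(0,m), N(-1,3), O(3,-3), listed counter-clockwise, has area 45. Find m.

Write out the shoelace sum; only the two edges meeting at M involve m:
2·Area = [(2·m − 0·4) + (0·3 − (-1)·m)] + 81
       = 3·m + 81 = 90
⇒ m = 3.

3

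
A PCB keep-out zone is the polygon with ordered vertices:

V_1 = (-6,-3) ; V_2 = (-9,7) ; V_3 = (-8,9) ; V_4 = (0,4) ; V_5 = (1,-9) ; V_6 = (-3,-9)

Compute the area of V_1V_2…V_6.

105.5

Apply the shoelace formula: 2A = Σ (x_i·y_{i+1} − x_{i+1}·y_i), indices taken mod 6.
Σ = (-69) + (-25) + (-32) + (-4) + (-36) + (-45) = -211
Area = |Σ|/2 = 105.5.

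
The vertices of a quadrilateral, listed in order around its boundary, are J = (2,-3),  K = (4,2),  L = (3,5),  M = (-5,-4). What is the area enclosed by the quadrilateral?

Σ = (16) + (14) + (13) + (23) = 66
Area = |Σ|/2 = 33.

33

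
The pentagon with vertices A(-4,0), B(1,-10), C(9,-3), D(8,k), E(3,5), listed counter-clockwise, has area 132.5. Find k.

The doubled signed area Σ (x_i y_{i+1} − x_{i+1} y_i) is linear in k.
With k=0 it equals 211; the coefficient of k is 6 (from the two edges through D).
So 6·k + 211 = 2·132.5 = 265 ⇒ k = 9.

9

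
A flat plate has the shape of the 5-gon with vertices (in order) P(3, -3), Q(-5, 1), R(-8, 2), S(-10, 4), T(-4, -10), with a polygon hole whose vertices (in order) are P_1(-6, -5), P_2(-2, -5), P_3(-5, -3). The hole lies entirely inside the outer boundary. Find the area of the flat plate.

62

Outer boundary:
Apply the shoelace formula: 2A = Σ (x_i·y_{i+1} − x_{i+1}·y_i), indices taken mod 5.
Σ = (-12) + (-2) + (-12) + (116) + (42) = 132
Area = |Σ|/2 = 66.
Hole:
Σ = (20) + (-19) + (7) = 8
Area = |Σ|/2 = 4.
Net area = 66 − 4 = 62.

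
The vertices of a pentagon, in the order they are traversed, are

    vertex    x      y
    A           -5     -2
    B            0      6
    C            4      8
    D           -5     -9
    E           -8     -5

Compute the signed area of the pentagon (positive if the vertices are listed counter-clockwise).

Cross-terms: -30, -24, 4, -47, -9  ⇒  Σ = -106
Signed area = Σ/2 = -53 (negative ⇒ clockwise traversal).

-53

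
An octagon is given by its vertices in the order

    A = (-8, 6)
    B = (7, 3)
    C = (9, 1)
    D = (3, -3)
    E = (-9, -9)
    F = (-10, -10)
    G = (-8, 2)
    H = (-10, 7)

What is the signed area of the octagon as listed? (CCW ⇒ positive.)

-155

Apply the shoelace (surveyor's) formula: 2A = Σ (x_i·y_{i+1} − x_{i+1}·y_i), indices taken mod 8.
Σ = (-66) + (-20) + (-30) + (-54) + (0) + (-100) + (-36) + (-4) = -310
Signed area = Σ/2 = -155 (negative ⇒ clockwise traversal).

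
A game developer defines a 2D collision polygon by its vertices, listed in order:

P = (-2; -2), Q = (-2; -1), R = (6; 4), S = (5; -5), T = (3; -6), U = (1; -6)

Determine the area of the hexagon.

Apply the surveyor's formula: 2A = Σ (x_i·y_{i+1} − x_{i+1}·y_i), indices taken mod 6.
Cross-terms: -2, -2, -50, -15, -12, -14  ⇒  Σ = -95
Area = |Σ|/2 = 47.5.

47.5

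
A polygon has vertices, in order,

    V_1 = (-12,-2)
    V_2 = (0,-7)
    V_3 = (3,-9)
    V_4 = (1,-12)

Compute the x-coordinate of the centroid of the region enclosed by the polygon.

-553/204

Apply Gauss's area formula. First the cross-terms c_i = x_i·y_{i+1} − x_{i+1}·y_i:
  84, 21, -27, -146  ⇒  2A = -68, A = -34.
Then Σ (x_i + x_{i+1})·c_i = 553, so x̄ = 553 / (6·(-34)) = -553/204.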